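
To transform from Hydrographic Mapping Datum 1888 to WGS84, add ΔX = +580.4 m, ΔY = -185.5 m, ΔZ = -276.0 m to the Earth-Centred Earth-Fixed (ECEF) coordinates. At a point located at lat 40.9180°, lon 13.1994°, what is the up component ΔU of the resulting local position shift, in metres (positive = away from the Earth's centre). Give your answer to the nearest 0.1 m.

ΔU = 214.2 m

The local up (radial) axis is (cos φ cos λ, cos φ sin λ, sin φ), giving ΔU = 426.991 − 32.007 − 180.774 = 214.21 m.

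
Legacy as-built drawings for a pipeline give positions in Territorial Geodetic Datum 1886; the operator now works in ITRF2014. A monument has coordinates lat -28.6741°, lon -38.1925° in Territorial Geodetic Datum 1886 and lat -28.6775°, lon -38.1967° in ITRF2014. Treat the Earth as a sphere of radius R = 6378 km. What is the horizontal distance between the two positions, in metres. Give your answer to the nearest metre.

558 m

Δφ = -28.6775° − -28.6741° = -0.0034°; Δλ = -38.1967° − -38.1925° = -0.0042°.
1° along a meridian = πR/180 = 111317 m.
ΔN = Δφ × 111317 = -378.5 m; ΔE = Δλ × 111317 × cos(-28.6741°) = -0.0042 × 111317 × 0.877363 = -410.2 m.
Distance = √(ΔE² + ΔN²) = √((-410.2)² + (-378.5)²) = 558.1 m.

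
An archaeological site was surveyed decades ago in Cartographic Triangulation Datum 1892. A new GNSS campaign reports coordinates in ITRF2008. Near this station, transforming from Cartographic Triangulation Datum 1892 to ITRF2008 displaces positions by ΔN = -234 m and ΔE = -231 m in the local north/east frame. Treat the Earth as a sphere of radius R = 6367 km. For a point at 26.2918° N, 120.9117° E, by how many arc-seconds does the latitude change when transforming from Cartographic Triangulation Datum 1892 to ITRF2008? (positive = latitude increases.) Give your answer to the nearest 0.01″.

On a sphere of radius R, 1 rad of latitude = R, so Δφ = ΔN / R = -234.0 / 6367000 = -3.6752e-05 rad = -7.581″.

Δφ = -7.58″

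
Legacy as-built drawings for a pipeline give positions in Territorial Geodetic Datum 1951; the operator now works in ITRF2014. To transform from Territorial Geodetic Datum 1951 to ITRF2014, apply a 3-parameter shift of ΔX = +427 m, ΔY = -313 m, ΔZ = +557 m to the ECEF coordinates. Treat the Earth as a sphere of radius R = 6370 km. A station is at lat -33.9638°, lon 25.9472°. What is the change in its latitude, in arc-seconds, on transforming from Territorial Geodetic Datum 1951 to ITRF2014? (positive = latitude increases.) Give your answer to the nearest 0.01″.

Δφ = 19.43″

sin φ = -0.558669, cos φ = 0.829391, sin λ = 0.437543, cos λ = 0.899198.
North component: ΔN = −sin φ cos λ·ΔX − sin φ sin λ·ΔY + cos φ·ΔZ = −(-0.558669)(0.899198)(427) − (-0.558669)(0.437543)(-313) + (0.829391)(557) = 599.97 m.
1° of latitude spans πR/180 = 111177 m, so Δφ = 599.97 / 111177 × 3600 = 19.427″.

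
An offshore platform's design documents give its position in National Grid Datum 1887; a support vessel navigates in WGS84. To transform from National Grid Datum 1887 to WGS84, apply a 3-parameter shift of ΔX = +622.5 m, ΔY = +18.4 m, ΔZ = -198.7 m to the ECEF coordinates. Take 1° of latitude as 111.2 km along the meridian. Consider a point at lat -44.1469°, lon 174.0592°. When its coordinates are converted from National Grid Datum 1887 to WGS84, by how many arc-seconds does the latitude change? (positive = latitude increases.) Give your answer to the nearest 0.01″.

Δφ = -18.53″

sin φ = -0.696500, cos φ = 0.717556, sin λ = 0.103501, cos λ = -0.994629.
North component: ΔN = −sin φ cos λ·ΔX − sin φ sin λ·ΔY + cos φ·ΔZ = −(-0.696500)(-0.994629)(622.5) − (-0.696500)(0.103501)(18.4) + (0.717556)(-198.7) = -572.49 m.
1° of latitude spans 111200 m, so Δφ = -572.49 / 111200 × 3600 = -18.534″.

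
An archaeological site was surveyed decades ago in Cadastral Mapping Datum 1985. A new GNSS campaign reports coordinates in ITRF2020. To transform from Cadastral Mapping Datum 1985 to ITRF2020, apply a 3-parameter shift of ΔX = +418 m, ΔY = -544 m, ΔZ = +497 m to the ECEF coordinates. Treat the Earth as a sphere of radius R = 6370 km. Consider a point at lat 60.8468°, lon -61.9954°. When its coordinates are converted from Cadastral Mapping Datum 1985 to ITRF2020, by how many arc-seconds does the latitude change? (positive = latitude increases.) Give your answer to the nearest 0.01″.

Δφ = -11.29″

sin φ = 0.873320, cos φ = 0.487146, sin λ = -0.882910, cos λ = 0.469542.
North component: ΔN = −sin φ cos λ·ΔX − sin φ sin λ·ΔY + cos φ·ΔZ = −(0.873320)(0.469542)(418) − (0.873320)(-0.882910)(-544) + (0.487146)(497) = -348.75 m.
1° of latitude spans πR/180 = 111177 m, so Δφ = -348.75 / 111177 × 3600 = -11.293″.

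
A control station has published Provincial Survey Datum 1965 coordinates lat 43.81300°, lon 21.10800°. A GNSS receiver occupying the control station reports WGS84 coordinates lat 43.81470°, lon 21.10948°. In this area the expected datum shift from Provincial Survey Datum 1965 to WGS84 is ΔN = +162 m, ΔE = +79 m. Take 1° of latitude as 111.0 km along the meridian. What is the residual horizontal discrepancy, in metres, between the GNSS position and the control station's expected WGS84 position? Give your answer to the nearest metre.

48 m

Observed coordinate differences: Δφ = +0.00170°, Δλ = +0.00148°.
Converting to metres (1° lat = 111000 m, cos φ = 0.721603): observed ΔN = 188.7 m, observed ΔE = 118.5 m.
Subtracting the expected shift leaves a residual of 188.7 − (162) = 26.7 m north and 118.5 − (79) = 39.5 m east.
Residual distance = √(26.7² + 39.5²) = 47.7 m.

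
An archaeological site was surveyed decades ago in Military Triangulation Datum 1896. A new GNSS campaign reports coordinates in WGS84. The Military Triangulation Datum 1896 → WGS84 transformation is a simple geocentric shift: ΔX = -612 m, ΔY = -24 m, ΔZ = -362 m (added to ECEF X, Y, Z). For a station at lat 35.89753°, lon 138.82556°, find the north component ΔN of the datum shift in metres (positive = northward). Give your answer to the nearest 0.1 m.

ΔN = -554.1 m

At φ = 35.89753°, λ = 138.82556°: sin φ = 0.586337, cos φ = 0.810067, sin λ = 0.658354, cos λ = -0.752709.
ΔN = −sin φ cos λ·ΔX − sin φ sin λ·ΔY + cos φ·ΔZ = −(0.586337)(-0.752709)(-612) − (0.586337)(0.658354)(-24) + (0.810067)(-362) = -554.08 m.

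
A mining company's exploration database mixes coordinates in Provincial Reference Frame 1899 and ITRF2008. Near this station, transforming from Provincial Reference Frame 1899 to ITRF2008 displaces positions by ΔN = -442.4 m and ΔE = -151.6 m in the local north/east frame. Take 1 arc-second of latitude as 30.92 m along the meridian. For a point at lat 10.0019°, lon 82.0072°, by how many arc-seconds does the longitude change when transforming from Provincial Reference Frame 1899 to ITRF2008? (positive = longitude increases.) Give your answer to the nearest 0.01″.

Δλ = -4.98″

At latitude 10.0019°, cos φ = 0.984802.
1″ of longitude at this latitude = 30.92 × cos φ = 30.4501 m, so Δλ = -151.6 / 30.4501 = -4.979″.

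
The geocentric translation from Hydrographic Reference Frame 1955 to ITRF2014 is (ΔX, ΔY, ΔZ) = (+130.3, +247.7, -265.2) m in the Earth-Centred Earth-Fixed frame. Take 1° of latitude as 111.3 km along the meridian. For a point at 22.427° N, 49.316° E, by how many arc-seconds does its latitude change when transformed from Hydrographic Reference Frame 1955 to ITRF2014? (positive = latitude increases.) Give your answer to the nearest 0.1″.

Δφ = -11.3″

sin φ = 0.381506, cos φ = 0.924366, sin λ = 0.758316, cos λ = 0.651887.
North component: ΔN = −sin φ cos λ·ΔX − sin φ sin λ·ΔY + cos φ·ΔZ = −(0.381506)(0.651887)(130.3) − (0.381506)(0.758316)(247.7) + (0.924366)(-265.2) = -349.21 m.
1° of latitude spans 111300 m, so Δφ = -349.21 / 111300 × 3600 = -11.295″.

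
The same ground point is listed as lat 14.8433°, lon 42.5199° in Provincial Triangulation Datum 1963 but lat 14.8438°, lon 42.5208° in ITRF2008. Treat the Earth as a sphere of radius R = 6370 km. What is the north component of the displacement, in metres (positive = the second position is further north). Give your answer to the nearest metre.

Δφ = 14.8438° − 14.8433° = +0.0005°; Δλ = 42.5208° − 42.5199° = +0.0009°.
1° along a meridian = πR/180 = 111177 m.
ΔN = Δφ × 111177 = 55.6 m; ΔE = Δλ × 111177 × cos(14.8433°) = +0.0009 × 111177 × 0.966630 = 96.7 m.

ΔN = 56 m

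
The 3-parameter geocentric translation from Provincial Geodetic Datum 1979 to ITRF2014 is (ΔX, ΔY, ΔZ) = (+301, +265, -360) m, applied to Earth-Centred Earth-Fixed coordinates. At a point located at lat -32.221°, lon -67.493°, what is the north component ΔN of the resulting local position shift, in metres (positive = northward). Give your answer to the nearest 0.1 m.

At φ = -32.221°, λ = -67.493°: sin φ = -0.533186, cos φ = 0.845998, sin λ = -0.923833, cos λ = 0.382796.
ΔN = −sin φ cos λ·ΔX − sin φ sin λ·ΔY + cos φ·ΔZ = −(-0.533186)(0.382796)(301) − (-0.533186)(-0.923833)(265) + (0.845998)(-360) = -373.66 m.

ΔN = -373.7 m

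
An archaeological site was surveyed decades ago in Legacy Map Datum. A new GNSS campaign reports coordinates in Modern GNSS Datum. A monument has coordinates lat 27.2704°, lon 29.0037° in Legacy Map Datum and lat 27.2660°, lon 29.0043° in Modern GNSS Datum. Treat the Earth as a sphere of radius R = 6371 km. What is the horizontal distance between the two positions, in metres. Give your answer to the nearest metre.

Δφ = 27.2660° − 27.2704° = -0.0044°; Δλ = 29.0043° − 29.0037° = +0.0006°.
1° along a meridian = πR/180 = 111195 m.
ΔN = Δφ × 111195 = -489.3 m; ΔE = Δλ × 111195 × cos(27.2704°) = +0.0006 × 111195 × 0.888854 = 59.3 m.
Distance = √(ΔE² + ΔN²) = √(59.3² + (-489.3)²) = 492.8 m.

493 m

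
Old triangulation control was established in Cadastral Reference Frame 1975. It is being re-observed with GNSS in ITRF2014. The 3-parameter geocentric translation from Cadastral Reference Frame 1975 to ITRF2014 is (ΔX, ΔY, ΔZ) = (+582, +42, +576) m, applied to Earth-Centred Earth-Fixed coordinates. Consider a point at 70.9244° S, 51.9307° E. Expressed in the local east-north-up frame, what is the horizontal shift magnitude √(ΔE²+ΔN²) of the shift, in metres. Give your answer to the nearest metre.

At φ = -70.9244°, λ = 51.9307°: sin φ = -0.945088, cos φ = 0.326815, sin λ = 0.787266, cos λ = 0.616614.
ΔE = −sin λ·ΔX + cos λ·ΔY = −(0.787266)·(582) + (0.616614)·(42) = -432.29 m.
ΔN = −sin φ cos λ·ΔX − sin φ sin λ·ΔY + cos φ·ΔZ = −(-0.945088)(0.616614)(582) − (-0.945088)(0.787266)(42) + (0.326815)(576) = 558.66 m.
Horizontal magnitude = √(ΔE² + ΔN²) = √((-432.29)² + 558.66²) = 706.38 m.

706 m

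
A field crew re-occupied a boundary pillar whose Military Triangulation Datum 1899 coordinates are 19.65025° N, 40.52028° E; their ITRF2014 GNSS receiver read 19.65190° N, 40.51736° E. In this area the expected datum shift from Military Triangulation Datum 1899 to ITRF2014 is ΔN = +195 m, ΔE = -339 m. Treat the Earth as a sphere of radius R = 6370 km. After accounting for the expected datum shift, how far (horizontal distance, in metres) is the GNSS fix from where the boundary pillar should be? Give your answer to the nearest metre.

35 m

Observed coordinate differences: Δφ = +0.00165°, Δλ = -0.00292°.
Converting to metres (1° lat = 111177 m, cos φ = 0.941763): observed ΔN = 183.4 m, observed ΔE = -305.7 m.
Subtracting the expected shift leaves a residual of 183.4 − (195) = -11.6 m north and -305.7 − (-339) = 33.3 m east.
Residual distance = √((-11.6)² + 33.3²) = 35.2 m.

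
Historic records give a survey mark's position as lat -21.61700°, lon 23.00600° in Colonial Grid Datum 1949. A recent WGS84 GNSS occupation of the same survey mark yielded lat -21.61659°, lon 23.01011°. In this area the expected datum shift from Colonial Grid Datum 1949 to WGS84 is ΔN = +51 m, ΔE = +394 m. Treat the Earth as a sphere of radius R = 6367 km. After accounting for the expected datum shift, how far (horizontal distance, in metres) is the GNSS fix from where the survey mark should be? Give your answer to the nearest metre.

Observed coordinate differences: Δφ = +0.00041°, Δλ = +0.00411°.
Converting to metres (1° lat = 111125 m, cos φ = 0.929667): observed ΔN = 45.6 m, observed ΔE = 424.6 m.
Subtracting the expected shift leaves a residual of 45.6 − (51) = -5.4 m north and 424.6 − (394) = 30.6 m east.
Residual distance = √((-5.4)² + 30.6²) = 31.1 m.

31 m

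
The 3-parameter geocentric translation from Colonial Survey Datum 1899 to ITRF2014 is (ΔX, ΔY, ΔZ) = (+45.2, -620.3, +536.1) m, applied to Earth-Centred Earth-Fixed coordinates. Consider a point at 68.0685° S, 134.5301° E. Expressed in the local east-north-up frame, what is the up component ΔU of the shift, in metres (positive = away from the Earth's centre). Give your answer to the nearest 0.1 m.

The local up (radial) axis is (cos φ cos λ, cos φ sin λ, sin φ), giving ΔU = -11.839 − 165.161 − 497.303 = -674.30 m.

ΔU = -674.3 m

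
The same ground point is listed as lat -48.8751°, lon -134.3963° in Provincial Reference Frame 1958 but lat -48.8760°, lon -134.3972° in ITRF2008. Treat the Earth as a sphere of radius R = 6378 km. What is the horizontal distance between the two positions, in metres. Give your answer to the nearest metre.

Δφ = -48.8760° − -48.8751° = -0.0009°; Δλ = -134.3972° − -134.3963° = -0.0009°.
1° along a meridian = πR/180 = 111317 m.
ΔN = Δφ × 111317 = -100.2 m; ΔE = Δλ × 111317 × cos(-48.8751°) = -0.0009 × 111317 × 0.657703 = -65.9 m.
Distance = √(ΔE² + ΔN²) = √((-65.9)² + (-100.2)²) = 119.9 m.

120 m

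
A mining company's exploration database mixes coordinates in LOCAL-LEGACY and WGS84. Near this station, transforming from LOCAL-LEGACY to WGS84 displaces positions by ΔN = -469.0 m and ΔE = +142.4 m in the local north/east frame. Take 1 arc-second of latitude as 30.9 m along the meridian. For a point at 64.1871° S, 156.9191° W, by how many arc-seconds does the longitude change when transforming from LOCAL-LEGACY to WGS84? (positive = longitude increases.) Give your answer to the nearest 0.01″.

Δλ = 10.58″

At latitude -64.1871°, cos φ = 0.435434.
1″ of longitude at this latitude = 30.90 × cos φ = 13.4549 m, so Δλ = 142.4 / 13.4549 = 10.584″.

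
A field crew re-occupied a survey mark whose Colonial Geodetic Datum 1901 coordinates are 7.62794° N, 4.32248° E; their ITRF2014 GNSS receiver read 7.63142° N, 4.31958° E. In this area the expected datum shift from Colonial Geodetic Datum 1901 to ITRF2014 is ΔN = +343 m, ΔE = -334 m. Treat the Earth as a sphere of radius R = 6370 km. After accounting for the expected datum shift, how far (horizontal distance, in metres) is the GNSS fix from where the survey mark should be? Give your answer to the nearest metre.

46 m

Observed coordinate differences: Δφ = +0.00348°, Δλ = -0.00290°.
Converting to metres (1° lat = 111177 m, cos φ = 0.991151): observed ΔN = 386.9 m, observed ΔE = -319.6 m.
Subtracting the expected shift leaves a residual of 386.9 − (343) = 43.9 m north and -319.6 − (-334) = 14.4 m east.
Residual distance = √(43.9² + 14.4²) = 46.2 m.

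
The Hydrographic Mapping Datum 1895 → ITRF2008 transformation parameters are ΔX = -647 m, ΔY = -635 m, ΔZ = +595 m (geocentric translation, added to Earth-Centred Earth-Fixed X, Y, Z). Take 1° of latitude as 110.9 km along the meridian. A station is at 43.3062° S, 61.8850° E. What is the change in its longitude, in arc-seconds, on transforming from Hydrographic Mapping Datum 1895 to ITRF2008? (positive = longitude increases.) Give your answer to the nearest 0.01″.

sin φ = -0.685897, cos φ = 0.727699, sin λ = 0.882004, cos λ = 0.471243.
East component: ΔE = −sin λ·ΔX + cos λ·ΔY = −(0.882004)(-647) + (0.471243)(-635) = 271.42 m.
1° of latitude spans 110900 m; at latitude φ, 1° of longitude spans that × cos φ = 80701.8 m, so Δλ = 271.42 / 80701.8 × 3600 = 12.108″.

Δλ = 12.11″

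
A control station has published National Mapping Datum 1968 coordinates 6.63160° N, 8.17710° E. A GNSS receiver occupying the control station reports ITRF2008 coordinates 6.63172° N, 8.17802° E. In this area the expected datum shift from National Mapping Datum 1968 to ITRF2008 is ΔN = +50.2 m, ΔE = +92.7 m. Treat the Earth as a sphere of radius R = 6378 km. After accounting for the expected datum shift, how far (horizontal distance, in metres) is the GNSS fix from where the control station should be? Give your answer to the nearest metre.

38 m

Observed coordinate differences: Δφ = +0.00012°, Δλ = +0.00092°.
Converting to metres (1° lat = 111317 m, cos φ = 0.993309): observed ΔN = 13.4 m, observed ΔE = 101.7 m.
Subtracting the expected shift leaves a residual of 13.4 − (50.2) = -36.8 m north and 101.7 − (92.7) = 9.0 m east.
Residual distance = √((-36.8)² + 9.0²) = 37.9 m.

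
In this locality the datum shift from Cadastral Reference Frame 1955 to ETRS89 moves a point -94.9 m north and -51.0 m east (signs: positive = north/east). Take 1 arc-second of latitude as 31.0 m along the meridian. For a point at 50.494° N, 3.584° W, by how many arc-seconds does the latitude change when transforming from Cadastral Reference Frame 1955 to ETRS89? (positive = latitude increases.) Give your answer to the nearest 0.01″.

1″ of latitude = 31.00 m, so Δφ = -94.9 / 31.00 = -3.061″.

Δφ = -3.06″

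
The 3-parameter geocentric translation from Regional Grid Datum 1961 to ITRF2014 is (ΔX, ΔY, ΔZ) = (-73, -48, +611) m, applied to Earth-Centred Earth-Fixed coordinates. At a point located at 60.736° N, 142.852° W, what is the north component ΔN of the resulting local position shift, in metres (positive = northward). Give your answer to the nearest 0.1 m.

At φ = 60.736°, λ = -142.852°: sin φ = 0.872377, cos φ = 0.488834, sin λ = -0.603876, cos λ = -0.797078.
ΔN = −sin φ cos λ·ΔX − sin φ sin λ·ΔY + cos φ·ΔZ = −(0.872377)(-0.797078)(-73) − (0.872377)(-0.603876)(-48) + (0.488834)(611) = 222.63 m.

ΔN = 222.6 m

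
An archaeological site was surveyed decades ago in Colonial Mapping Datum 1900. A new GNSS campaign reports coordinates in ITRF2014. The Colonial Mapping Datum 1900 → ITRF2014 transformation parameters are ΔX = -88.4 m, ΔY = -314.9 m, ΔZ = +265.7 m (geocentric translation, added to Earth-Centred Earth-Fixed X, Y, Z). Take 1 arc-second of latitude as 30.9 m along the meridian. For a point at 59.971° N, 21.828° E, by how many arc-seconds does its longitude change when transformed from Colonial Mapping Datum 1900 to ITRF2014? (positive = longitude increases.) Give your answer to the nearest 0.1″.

Δλ = -16.8″

sin φ = 0.865772, cos φ = 0.500438, sin λ = 0.371822, cos λ = 0.928304.
East component: ΔE = −sin λ·ΔX + cos λ·ΔY = −(0.371822)(-88.4) + (0.928304)(-314.9) = -259.45 m.
1° of latitude spans 3600 × 30.90 = 111240 m; at latitude φ, 1° of longitude spans that × cos φ = 55668.8 m, so Δλ = -259.45 / 55668.8 × 3600 = -16.778″.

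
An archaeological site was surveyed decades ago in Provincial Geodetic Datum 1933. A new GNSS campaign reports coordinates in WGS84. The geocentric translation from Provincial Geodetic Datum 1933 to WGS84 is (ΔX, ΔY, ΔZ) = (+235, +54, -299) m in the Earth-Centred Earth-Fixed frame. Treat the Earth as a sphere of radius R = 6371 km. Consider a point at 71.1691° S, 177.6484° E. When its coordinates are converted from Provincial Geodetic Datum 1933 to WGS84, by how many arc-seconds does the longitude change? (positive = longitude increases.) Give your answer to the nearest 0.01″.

sin φ = -0.946475, cos φ = 0.322776, sin λ = 0.041032, cos λ = -0.999158.
East component: ΔE = −sin λ·ΔX + cos λ·ΔY = −(0.041032)(235) + (-0.999158)(54) = -63.60 m.
1° of latitude spans πR/180 = 111195 m; at latitude φ, 1° of longitude spans that × cos φ = 35891.1 m, so Δλ = -63.60 / 35891.1 × 3600 = -6.379″.

Δλ = -6.38″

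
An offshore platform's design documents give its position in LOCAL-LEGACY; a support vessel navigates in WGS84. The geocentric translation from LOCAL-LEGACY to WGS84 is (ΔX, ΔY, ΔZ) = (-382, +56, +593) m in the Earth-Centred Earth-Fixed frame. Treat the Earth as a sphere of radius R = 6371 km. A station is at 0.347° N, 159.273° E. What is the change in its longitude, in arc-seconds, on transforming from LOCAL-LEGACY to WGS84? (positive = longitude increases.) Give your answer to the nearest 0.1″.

sin φ = 0.006056, cos φ = 0.999982, sin λ = 0.353916, cos λ = -0.935277.
East component: ΔE = −sin λ·ΔX + cos λ·ΔY = −(0.353916)(-382) + (-0.935277)(56) = 82.82 m.
1° of latitude spans πR/180 = 111195 m; at latitude φ, 1° of longitude spans that × cos φ = 111192.9 m, so Δλ = 82.82 / 111192.9 × 3600 = 2.681″.

Δλ = 2.7″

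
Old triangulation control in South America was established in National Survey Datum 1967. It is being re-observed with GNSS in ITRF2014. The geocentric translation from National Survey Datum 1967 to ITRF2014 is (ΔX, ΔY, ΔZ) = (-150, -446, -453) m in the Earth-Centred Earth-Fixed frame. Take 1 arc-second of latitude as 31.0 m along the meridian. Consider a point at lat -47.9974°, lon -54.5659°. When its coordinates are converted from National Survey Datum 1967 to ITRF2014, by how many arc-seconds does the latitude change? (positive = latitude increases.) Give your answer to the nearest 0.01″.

Δφ = -3.15″

sin φ = -0.743114, cos φ = 0.669164, sin λ = -0.814783, cos λ = 0.579766.
North component: ΔN = −sin φ cos λ·ΔX − sin φ sin λ·ΔY + cos φ·ΔZ = −(-0.743114)(0.579766)(-150) − (-0.743114)(-0.814783)(-446) + (0.669164)(-453) = -97.71 m.
1° of latitude spans 3600 × 31.00 = 111600 m, so Δφ = -97.71 / 111600 × 3600 = -3.152″.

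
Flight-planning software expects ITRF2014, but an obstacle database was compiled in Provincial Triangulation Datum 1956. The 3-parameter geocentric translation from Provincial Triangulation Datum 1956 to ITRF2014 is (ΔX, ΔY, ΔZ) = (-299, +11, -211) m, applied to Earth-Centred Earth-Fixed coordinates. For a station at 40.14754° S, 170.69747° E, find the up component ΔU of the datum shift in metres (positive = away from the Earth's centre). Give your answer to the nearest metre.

At φ = -40.14754°, λ = 170.69747°: sin φ = -0.644758, cos φ = 0.764387, sin λ = 0.161647, cos λ = -0.986849.
ΔU = cos φ cos λ·ΔX + cos φ sin λ·ΔY + sin φ·ΔZ = (0.764387)(-0.986849)(-299) + (0.764387)(0.161647)(11) + (-0.644758)(-211) = 362.95 m.

ΔU = 363 m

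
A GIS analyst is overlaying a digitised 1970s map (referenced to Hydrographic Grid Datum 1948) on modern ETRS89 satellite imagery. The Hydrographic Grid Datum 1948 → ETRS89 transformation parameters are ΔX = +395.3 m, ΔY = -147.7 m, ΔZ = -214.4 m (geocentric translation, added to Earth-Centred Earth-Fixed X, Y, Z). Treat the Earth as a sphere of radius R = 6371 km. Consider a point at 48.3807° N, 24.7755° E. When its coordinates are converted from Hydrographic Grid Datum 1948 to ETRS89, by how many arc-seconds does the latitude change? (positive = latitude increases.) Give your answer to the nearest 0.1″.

sin φ = 0.747574, cos φ = 0.664178, sin λ = 0.419064, cos λ = 0.907957.
North component: ΔN = −sin φ cos λ·ΔX − sin φ sin λ·ΔY + cos φ·ΔZ = −(0.747574)(0.907957)(395.3) − (0.747574)(0.419064)(-147.7) + (0.664178)(-214.4) = -364.44 m.
1° of latitude spans πR/180 = 111195 m, so Δφ = -364.44 / 111195 × 3600 = -11.799″.

Δφ = -11.8″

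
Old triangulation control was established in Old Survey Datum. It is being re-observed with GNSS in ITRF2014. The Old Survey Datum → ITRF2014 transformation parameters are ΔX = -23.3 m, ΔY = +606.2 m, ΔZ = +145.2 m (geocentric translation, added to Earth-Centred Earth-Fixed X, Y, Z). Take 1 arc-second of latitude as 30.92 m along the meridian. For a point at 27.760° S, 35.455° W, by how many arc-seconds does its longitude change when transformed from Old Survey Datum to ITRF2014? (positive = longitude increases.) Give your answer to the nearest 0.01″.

Δλ = 17.55″

sin φ = -0.465769, cos φ = 0.884906, sin λ = -0.580063, cos λ = 0.814571.
East component: ΔE = −sin λ·ΔX + cos λ·ΔY = −(-0.580063)(-23.3) + (0.814571)(606.2) = 480.28 m.
1° of latitude spans 3600 × 30.92 = 111312 m; at latitude φ, 1° of longitude spans that × cos φ = 98500.7 m, so Δλ = 480.28 / 98500.7 × 3600 = 17.553″.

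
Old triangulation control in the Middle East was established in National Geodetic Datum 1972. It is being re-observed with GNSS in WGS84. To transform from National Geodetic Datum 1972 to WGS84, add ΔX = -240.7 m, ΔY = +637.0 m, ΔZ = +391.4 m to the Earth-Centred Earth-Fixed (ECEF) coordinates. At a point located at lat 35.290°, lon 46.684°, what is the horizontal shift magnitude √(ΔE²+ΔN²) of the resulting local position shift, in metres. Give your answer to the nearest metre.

630 m

The local east axis at (φ, λ) is (−sin λ, cos λ, 0), so ΔE = −sin(46.684°)·(-240.7) + cos(46.684°)·637.0 = 612.12 m.
The local north axis is (−sin φ cos λ, −sin φ sin λ, cos φ), giving ΔN = 95.395 − 267.753 + 319.476 = 147.12 m.
Horizontal magnitude = √(ΔE² + ΔN²) = √(612.12² + 147.12²) = 629.56 m.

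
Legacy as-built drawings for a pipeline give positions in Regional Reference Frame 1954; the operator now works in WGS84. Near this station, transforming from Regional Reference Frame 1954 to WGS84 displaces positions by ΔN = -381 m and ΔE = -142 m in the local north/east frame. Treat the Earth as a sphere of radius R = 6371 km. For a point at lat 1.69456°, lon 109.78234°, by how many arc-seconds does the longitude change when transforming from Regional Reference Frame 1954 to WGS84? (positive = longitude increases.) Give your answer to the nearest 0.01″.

At latitude 1.69456°, cos φ = 0.999563.
One radian of longitude at latitude φ spans R cos φ, so Δλ = ΔE / (R cos φ) = -142.0 / (6371000 × 0.999563) = -2.2298e-05 rad = -4.599″.

Δλ = -4.60″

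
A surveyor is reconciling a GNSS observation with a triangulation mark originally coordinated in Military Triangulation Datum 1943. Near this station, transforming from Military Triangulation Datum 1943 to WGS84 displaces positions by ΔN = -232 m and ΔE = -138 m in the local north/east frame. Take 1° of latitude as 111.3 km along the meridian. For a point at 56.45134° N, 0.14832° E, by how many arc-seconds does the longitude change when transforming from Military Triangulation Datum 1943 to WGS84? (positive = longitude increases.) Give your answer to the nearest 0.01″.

At latitude 56.45134°, cos φ = 0.552645.
1° of longitude at this latitude = 111.3 × cos φ = 61.51 km, so Δλ = -138.0 / 61509.4 = -0.0022436° = -8.077″.

Δλ = -8.08″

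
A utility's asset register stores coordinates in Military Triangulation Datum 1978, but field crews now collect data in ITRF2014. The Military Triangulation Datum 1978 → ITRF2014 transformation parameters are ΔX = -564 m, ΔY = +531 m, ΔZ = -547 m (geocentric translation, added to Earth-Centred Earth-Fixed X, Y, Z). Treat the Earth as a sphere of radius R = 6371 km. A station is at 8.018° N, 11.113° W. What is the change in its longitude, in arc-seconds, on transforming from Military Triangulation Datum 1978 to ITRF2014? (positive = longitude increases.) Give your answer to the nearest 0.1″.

sin φ = 0.139484, cos φ = 0.990224, sin λ = -0.192745, cos λ = 0.981249.
East component: ΔE = −sin λ·ΔX + cos λ·ΔY = −(-0.192745)(-564) + (0.981249)(531) = 412.34 m.
1° of latitude spans πR/180 = 111195 m; at latitude φ, 1° of longitude spans that × cos φ = 110107.9 m, so Δλ = 412.34 / 110107.9 × 3600 = 13.481″.

Δλ = 13.5″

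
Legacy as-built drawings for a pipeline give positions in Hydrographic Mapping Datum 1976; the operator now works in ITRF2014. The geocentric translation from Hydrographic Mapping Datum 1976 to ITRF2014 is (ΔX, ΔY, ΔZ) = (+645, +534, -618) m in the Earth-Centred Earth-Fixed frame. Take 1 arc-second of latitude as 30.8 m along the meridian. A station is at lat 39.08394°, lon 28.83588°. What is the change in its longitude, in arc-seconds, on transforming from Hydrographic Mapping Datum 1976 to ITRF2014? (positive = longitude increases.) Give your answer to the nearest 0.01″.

sin φ = 0.630458, cos φ = 0.776223, sin λ = 0.482302, cos λ = 0.876005.
East component: ΔE = −sin λ·ΔX + cos λ·ΔY = −(0.482302)(645) + (0.876005)(534) = 156.70 m.
1° of latitude spans 3600 × 30.80 = 110880 m; at latitude φ, 1° of longitude spans that × cos φ = 86067.6 m, so Δλ = 156.70 / 86067.6 × 3600 = 6.554″.

Δλ = 6.55″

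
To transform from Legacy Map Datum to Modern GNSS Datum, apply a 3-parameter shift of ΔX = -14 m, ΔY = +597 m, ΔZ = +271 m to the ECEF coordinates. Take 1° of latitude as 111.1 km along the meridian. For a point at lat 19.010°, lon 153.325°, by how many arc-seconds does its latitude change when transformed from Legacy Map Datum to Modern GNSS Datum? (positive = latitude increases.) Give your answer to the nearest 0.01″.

Δφ = 5.34″

sin φ = 0.325733, cos φ = 0.945462, sin λ = 0.448929, cos λ = -0.893567.
North component: ΔN = −sin φ cos λ·ΔX − sin φ sin λ·ΔY + cos φ·ΔZ = −(0.325733)(-0.893567)(-14) − (0.325733)(0.448929)(597) + (0.945462)(271) = 164.85 m.
1° of latitude spans 111100 m, so Δφ = 164.85 / 111100 × 3600 = 5.342″.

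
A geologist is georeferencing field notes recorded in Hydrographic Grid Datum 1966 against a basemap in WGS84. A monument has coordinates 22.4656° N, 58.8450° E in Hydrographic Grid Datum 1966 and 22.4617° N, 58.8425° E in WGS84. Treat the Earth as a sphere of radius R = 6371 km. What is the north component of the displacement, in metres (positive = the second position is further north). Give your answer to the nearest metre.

Δφ = 22.4617° − 22.4656° = -0.0039°; Δλ = 58.8425° − 58.8450° = -0.0025°.
1° along a meridian = πR/180 = 111195 m.
ΔN = Δφ × 111195 = -433.7 m; ΔE = Δλ × 111195 × cos(22.4656°) = -0.0025 × 111195 × 0.924109 = -256.9 m.

ΔN = -434 m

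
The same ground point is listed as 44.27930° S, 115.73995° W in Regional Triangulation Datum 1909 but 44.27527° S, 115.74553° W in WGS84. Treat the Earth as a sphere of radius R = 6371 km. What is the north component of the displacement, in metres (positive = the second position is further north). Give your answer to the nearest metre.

ΔN = 448 m

Δφ = -44.27527° − -44.27930° = +0.00403°; Δλ = -115.74553° − -115.73995° = -0.00558°.
1° along a meridian = πR/180 = 111195 m.
ΔN = Δφ × 111195 = 448.1 m; ΔE = Δλ × 111195 × cos(-44.27930°) = -0.00558 × 111195 × 0.715945 = -444.2 m.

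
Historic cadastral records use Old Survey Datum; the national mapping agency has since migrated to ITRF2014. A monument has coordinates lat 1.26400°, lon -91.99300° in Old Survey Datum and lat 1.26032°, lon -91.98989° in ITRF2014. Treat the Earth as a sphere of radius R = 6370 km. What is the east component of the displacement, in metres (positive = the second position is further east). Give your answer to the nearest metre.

Δφ = 1.26032° − 1.26400° = -0.00368°; Δλ = -91.98989° − -91.99300° = +0.00311°.
1° along a meridian = πR/180 = 111177 m.
ΔN = Δφ × 111177 = -409.1 m; ΔE = Δλ × 111177 × cos(1.26400°) = +0.00311 × 111177 × 0.999757 = 345.7 m.

ΔE = 346 m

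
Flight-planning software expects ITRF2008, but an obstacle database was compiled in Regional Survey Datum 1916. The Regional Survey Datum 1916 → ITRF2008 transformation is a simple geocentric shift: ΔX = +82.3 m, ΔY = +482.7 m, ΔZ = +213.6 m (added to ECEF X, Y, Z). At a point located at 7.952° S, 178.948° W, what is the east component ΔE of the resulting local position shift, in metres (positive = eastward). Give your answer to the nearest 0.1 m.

At φ = -7.952°, λ = -178.948°: sin φ = -0.138343, cos φ = 0.990384, sin λ = -0.018360, cos λ = -0.999831.
ΔE = −sin λ·ΔX + cos λ·ΔY = −(-0.018360)·(82.3) + (-0.999831)·(482.7) = -481.11 m.

ΔE = -481.1 m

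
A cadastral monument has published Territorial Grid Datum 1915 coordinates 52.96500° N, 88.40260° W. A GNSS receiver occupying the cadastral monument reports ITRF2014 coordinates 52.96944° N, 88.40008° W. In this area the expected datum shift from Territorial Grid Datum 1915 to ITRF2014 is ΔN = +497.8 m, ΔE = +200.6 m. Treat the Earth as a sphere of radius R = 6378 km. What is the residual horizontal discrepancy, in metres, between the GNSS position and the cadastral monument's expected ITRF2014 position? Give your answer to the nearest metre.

32 m

Observed coordinate differences: Δφ = +0.00444°, Δλ = +0.00252°.
Converting to metres (1° lat = 111317 m, cos φ = 0.602303): observed ΔN = 494.2 m, observed ΔE = 169.0 m.
Subtracting the expected shift leaves a residual of 494.2 − (497.8) = -3.6 m north and 169.0 − (200.6) = -31.6 m east.
Residual distance = √((-3.6)² + (-31.6)²) = 31.8 m.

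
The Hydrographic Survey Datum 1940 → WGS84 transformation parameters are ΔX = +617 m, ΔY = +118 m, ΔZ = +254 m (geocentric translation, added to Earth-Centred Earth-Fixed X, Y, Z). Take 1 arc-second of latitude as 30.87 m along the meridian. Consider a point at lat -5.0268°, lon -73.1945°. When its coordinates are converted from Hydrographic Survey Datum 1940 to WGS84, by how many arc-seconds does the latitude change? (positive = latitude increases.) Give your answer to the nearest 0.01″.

sin φ = -0.087622, cos φ = 0.996154, sin λ = -0.957292, cos λ = 0.289124.
North component: ΔN = −sin φ cos λ·ΔX − sin φ sin λ·ΔY + cos φ·ΔZ = −(-0.087622)(0.289124)(617) − (-0.087622)(-0.957292)(118) + (0.996154)(254) = 258.76 m.
1° of latitude spans 3600 × 30.87 = 111132 m, so Δφ = 258.76 / 111132 × 3600 = 8.382″.

Δφ = 8.38″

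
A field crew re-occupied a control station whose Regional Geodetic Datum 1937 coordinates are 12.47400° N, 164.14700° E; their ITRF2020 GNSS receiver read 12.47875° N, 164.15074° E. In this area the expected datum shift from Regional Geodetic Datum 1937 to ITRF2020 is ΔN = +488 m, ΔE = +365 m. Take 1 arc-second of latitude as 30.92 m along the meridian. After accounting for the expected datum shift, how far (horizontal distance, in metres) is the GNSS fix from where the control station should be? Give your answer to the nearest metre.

Observed coordinate differences: Δφ = +0.00475°, Δλ = +0.00374°.
Converting to metres (1° lat = 111312 m, cos φ = 0.976394): observed ΔN = 528.7 m, observed ΔE = 406.5 m.
Subtracting the expected shift leaves a residual of 528.7 − (488) = 40.7 m north and 406.5 − (365) = 41.5 m east.
Residual distance = √(40.7² + 41.5²) = 58.1 m.

58 m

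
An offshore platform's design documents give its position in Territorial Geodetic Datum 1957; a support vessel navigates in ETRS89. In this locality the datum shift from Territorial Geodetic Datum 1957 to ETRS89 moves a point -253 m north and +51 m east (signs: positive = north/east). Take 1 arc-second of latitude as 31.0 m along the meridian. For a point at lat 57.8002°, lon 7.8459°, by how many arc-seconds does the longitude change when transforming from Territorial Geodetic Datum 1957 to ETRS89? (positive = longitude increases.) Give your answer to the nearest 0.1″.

At latitude 57.8002°, cos φ = 0.532873.
1″ of longitude at this latitude = 31.00 × cos φ = 16.5191 m, so Δλ = 51.0 / 16.5191 = 3.087″.

Δλ = 3.1″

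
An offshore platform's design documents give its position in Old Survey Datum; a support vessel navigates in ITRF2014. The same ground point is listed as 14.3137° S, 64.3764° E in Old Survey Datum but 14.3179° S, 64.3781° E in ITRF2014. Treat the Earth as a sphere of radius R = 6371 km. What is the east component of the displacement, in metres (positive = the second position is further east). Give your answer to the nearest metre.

Δφ = -14.3179° − -14.3137° = -0.0042°; Δλ = 64.3781° − 64.3764° = +0.0017°.
1° along a meridian = πR/180 = 111195 m.
ΔN = Δφ × 111195 = -467.0 m; ΔE = Δλ × 111195 × cos(-14.3137°) = +0.0017 × 111195 × 0.968957 = 183.2 m.

ΔE = 183 m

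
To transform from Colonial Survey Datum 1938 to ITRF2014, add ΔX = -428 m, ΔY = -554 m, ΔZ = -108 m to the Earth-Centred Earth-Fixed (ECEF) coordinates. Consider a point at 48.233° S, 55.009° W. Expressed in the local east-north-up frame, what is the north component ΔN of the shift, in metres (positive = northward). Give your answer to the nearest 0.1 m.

ΔN = 83.5 m

The local north axis is (−sin φ cos λ, −sin φ sin λ, cos φ), giving ΔN = -183.061 + 338.516 − 71.939 = 83.52 m.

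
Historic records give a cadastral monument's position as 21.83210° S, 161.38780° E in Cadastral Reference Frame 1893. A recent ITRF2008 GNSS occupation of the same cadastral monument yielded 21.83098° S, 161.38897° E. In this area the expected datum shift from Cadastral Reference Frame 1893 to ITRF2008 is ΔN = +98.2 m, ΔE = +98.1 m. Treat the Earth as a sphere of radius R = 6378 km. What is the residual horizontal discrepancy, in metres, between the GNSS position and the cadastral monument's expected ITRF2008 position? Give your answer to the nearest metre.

35 m

Observed coordinate differences: Δφ = +0.00112°, Δλ = +0.00117°.
Converting to metres (1° lat = 111317 m, cos φ = 0.928278): observed ΔN = 124.7 m, observed ΔE = 120.9 m.
Subtracting the expected shift leaves a residual of 124.7 − (98.2) = 26.5 m north and 120.9 − (98.1) = 22.8 m east.
Residual distance = √(26.5² + 22.8²) = 34.9 m.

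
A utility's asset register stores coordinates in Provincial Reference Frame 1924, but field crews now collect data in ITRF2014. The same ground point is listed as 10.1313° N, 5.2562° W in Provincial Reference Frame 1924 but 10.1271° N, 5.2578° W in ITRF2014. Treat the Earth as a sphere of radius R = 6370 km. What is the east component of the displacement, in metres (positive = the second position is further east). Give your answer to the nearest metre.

ΔE = -175 m

Δφ = 10.1271° − 10.1313° = -0.0042°; Δλ = -5.2578° − -5.2562° = -0.0016°.
1° along a meridian = πR/180 = 111177 m.
ΔN = Δφ × 111177 = -466.9 m; ΔE = Δλ × 111177 × cos(10.1313°) = -0.0016 × 111177 × 0.984407 = -175.1 m.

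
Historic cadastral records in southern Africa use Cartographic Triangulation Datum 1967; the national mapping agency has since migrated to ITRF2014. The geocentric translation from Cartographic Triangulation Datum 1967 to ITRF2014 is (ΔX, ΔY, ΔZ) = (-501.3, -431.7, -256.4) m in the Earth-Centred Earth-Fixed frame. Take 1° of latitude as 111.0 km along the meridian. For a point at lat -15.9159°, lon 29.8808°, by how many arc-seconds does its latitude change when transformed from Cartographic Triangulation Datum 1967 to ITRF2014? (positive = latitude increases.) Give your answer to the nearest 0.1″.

Δφ = -13.8″

sin φ = -0.274226, cos φ = 0.961665, sin λ = 0.498197, cos λ = 0.867064.
North component: ΔN = −sin φ cos λ·ΔX − sin φ sin λ·ΔY + cos φ·ΔZ = −(-0.274226)(0.867064)(-501.3) − (-0.274226)(0.498197)(-431.7) + (0.961665)(-256.4) = -424.74 m.
1° of latitude spans 111000 m, so Δφ = -424.74 / 111000 × 3600 = -13.775″.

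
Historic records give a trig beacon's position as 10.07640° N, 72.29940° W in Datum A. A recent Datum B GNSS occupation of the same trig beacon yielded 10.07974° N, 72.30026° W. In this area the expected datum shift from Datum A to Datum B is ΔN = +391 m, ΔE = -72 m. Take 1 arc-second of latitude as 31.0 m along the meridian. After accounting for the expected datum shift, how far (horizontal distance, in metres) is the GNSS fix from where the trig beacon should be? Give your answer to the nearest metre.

Observed coordinate differences: Δφ = +0.00334°, Δλ = -0.00086°.
Converting to metres (1° lat = 111600 m, cos φ = 0.984575): observed ΔN = 372.7 m, observed ΔE = -94.5 m.
Subtracting the expected shift leaves a residual of 372.7 − (391) = -18.3 m north and -94.5 − (-72) = -22.5 m east.
Residual distance = √((-18.3)² + (-22.5)²) = 29.0 m.

29 m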